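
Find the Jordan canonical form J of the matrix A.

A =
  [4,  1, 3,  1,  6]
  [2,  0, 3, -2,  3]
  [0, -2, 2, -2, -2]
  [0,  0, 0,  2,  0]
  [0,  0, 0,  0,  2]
J_3(2) ⊕ J_1(2) ⊕ J_1(2)

The characteristic polynomial is
  det(x·I − A) = x^5 - 10*x^4 + 40*x^3 - 80*x^2 + 80*x - 32 = (x - 2)^5

Eigenvalues and multiplicities (the geometric multiplicity of λ is n − rank(A − λI), which equals the number of Jordan blocks for λ):
  λ = 2: algebraic multiplicity = 5, geometric multiplicity = 3

Determining the block sizes for each eigenvalue:
  λ = 2: with am = 5 and gm = 3, the partition is not yet determined (e.g. several partitions of 5 into 3 parts exist). Let N = A − (2)·I. Computing rank(N^1) = 2, rank(N^2) = 1, rank(N^3) = 0; the number of blocks of size ≥ j is rank(N^{j−1}) − rank(N^j), giving [3, 1, 1]. So we have 1 block(s) of size 3, 2 block(s) of size 1 → block sizes [3, 1, 1]

Assembling the blocks gives a Jordan form
J =
  [2, 1, 0, 0, 0]
  [0, 2, 1, 0, 0]
  [0, 0, 2, 0, 0]
  [0, 0, 0, 2, 0]
  [0, 0, 0, 0, 2]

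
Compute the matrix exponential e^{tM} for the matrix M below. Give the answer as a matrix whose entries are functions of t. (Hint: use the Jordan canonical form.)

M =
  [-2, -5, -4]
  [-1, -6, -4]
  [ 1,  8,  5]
e^{tM} =
  [t^2*exp(-t) - t*exp(-t) + exp(-t), -t^2*exp(-t) - 5*t*exp(-t), -4*t*exp(-t)]
  [t^2*exp(-t) - t*exp(-t), -t^2*exp(-t) - 5*t*exp(-t) + exp(-t), -4*t*exp(-t)]
  [-3*t^2*exp(-t)/2 + t*exp(-t), 3*t^2*exp(-t)/2 + 8*t*exp(-t), 6*t*exp(-t) + exp(-t)]

Strategy: write M = P · J · P⁻¹ where J is a Jordan canonical form, so e^{tM} = P · e^{tJ} · P⁻¹, and e^{tJ} can be computed block-by-block.

M has Jordan form
J =
  [-1,  1,  0]
  [ 0, -1,  1]
  [ 0,  0, -1]
(up to reordering of blocks).

Per-block formulas:
  For a 3×3 Jordan block J_3(-1): exp(t · J_3(-1)) = e^(-1t)·(I + t·N + (t^2/2)·N^2), where N is the 3×3 nilpotent shift.

After assembling e^{tJ} and conjugating by P, we get:

e^{tM} =
  [t^2*exp(-t) - t*exp(-t) + exp(-t), -t^2*exp(-t) - 5*t*exp(-t), -4*t*exp(-t)]
  [t^2*exp(-t) - t*exp(-t), -t^2*exp(-t) - 5*t*exp(-t) + exp(-t), -4*t*exp(-t)]
  [-3*t^2*exp(-t)/2 + t*exp(-t), 3*t^2*exp(-t)/2 + 8*t*exp(-t), 6*t*exp(-t) + exp(-t)]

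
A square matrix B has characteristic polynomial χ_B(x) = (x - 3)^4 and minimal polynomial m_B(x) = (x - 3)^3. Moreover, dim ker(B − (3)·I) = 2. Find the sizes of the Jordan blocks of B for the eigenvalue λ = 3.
Block sizes for λ = 3: [3, 1]

Step 1 — from the characteristic polynomial, algebraic multiplicity of λ = 3 is 4. From dim ker(B − (3)·I) = 2, there are exactly 2 Jordan blocks for λ = 3.
Step 2 — from the minimal polynomial, the factor (x − 3)^3 tells us the largest block for λ = 3 has size 3.
Step 3 — with total size 4, 2 blocks, and largest block 3, the block sizes (in nonincreasing order) are [3, 1].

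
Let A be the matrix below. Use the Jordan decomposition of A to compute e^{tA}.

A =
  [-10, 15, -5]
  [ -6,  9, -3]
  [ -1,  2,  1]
e^{tA} =
  [15*t^2/2 - 10*t + 1, -25*t^2/2 + 15*t, -5*t]
  [9*t^2/2 - 6*t, -15*t^2/2 + 9*t + 1, -3*t]
  [-3*t^2/2 - t, 5*t^2/2 + 2*t, t + 1]

Strategy: write A = P · J · P⁻¹ where J is a Jordan canonical form, so e^{tA} = P · e^{tJ} · P⁻¹, and e^{tJ} can be computed block-by-block.

A has Jordan form
J =
  [0, 1, 0]
  [0, 0, 1]
  [0, 0, 0]
(up to reordering of blocks).

Per-block formulas:
  For a 3×3 Jordan block J_3(0): exp(t · J_3(0)) = e^(0t)·(I + t·N + (t^2/2)·N^2), where N is the 3×3 nilpotent shift.

After assembling e^{tJ} and conjugating by P, we get:

e^{tA} =
  [15*t^2/2 - 10*t + 1, -25*t^2/2 + 15*t, -5*t]
  [9*t^2/2 - 6*t, -15*t^2/2 + 9*t + 1, -3*t]
  [-3*t^2/2 - t, 5*t^2/2 + 2*t, t + 1]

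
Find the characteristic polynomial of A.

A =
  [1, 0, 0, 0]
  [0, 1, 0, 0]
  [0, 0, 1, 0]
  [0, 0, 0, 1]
x^4 - 4*x^3 + 6*x^2 - 4*x + 1

Expanding det(x·I − A) (e.g. by cofactor expansion or by noting that A is similar to its Jordan form J, which has the same characteristic polynomial as A) gives
  χ_A(x) = x^4 - 4*x^3 + 6*x^2 - 4*x + 1
which factors as (x - 1)^4. The eigenvalues (with algebraic multiplicities) are λ = 1 with multiplicity 4.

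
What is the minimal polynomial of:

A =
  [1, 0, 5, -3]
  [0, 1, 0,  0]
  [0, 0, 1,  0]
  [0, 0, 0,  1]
x^2 - 2*x + 1

The characteristic polynomial is χ_A(x) = (x - 1)^4, so the eigenvalues are known. The minimal polynomial is
  m_A(x) = Π_λ (x − λ)^{k_λ}
where k_λ is the size of the *largest* Jordan block for λ (equivalently, the smallest k with (A − λI)^k v = 0 for every generalised eigenvector v of λ).

  λ = 1: largest Jordan block has size 2, contributing (x − 1)^2

So m_A(x) = (x - 1)^2 = x^2 - 2*x + 1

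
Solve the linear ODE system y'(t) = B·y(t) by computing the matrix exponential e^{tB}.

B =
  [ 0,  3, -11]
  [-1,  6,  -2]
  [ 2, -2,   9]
e^{tB} =
  [-5*t*exp(5*t) + exp(5*t), 5*t^2*exp(5*t) + 3*t*exp(5*t), 5*t^2*exp(5*t)/2 - 11*t*exp(5*t)]
  [-t*exp(5*t), t^2*exp(5*t) + t*exp(5*t) + exp(5*t), t^2*exp(5*t)/2 - 2*t*exp(5*t)]
  [2*t*exp(5*t), -2*t^2*exp(5*t) - 2*t*exp(5*t), -t^2*exp(5*t) + 4*t*exp(5*t) + exp(5*t)]

Strategy: write B = P · J · P⁻¹ where J is a Jordan canonical form, so e^{tB} = P · e^{tJ} · P⁻¹, and e^{tJ} can be computed block-by-block.

B has Jordan form
J =
  [5, 1, 0]
  [0, 5, 1]
  [0, 0, 5]
(up to reordering of blocks).

Per-block formulas:
  For a 3×3 Jordan block J_3(5): exp(t · J_3(5)) = e^(5t)·(I + t·N + (t^2/2)·N^2), where N is the 3×3 nilpotent shift.

After assembling e^{tJ} and conjugating by P, we get:

e^{tB} =
  [-5*t*exp(5*t) + exp(5*t), 5*t^2*exp(5*t) + 3*t*exp(5*t), 5*t^2*exp(5*t)/2 - 11*t*exp(5*t)]
  [-t*exp(5*t), t^2*exp(5*t) + t*exp(5*t) + exp(5*t), t^2*exp(5*t)/2 - 2*t*exp(5*t)]
  [2*t*exp(5*t), -2*t^2*exp(5*t) - 2*t*exp(5*t), -t^2*exp(5*t) + 4*t*exp(5*t) + exp(5*t)]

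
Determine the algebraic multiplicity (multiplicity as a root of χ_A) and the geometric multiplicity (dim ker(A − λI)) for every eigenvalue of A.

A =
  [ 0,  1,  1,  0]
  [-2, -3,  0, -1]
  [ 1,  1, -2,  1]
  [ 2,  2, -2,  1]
λ = -1: alg = 4, geom = 2

Step 1 — factor the characteristic polynomial to read off the algebraic multiplicities:
  χ_A(x) = (x + 1)^4

Step 2 — compute geometric multiplicities via the rank-nullity identity g(λ) = n − rank(A − λI):
  rank(A − (-1)·I) = 2, so dim ker(A − (-1)·I) = n − 2 = 2

Summary:
  λ = -1: algebraic multiplicity = 4, geometric multiplicity = 2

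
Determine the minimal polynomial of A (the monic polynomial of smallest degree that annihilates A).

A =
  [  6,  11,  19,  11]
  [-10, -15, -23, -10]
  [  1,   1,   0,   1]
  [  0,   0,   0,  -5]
x^3 + 9*x^2 + 24*x + 20

The characteristic polynomial is χ_A(x) = (x + 2)^2*(x + 5)^2, so the eigenvalues are known. The minimal polynomial is
  m_A(x) = Π_λ (x − λ)^{k_λ}
where k_λ is the size of the *largest* Jordan block for λ (equivalently, the smallest k with (A − λI)^k v = 0 for every generalised eigenvector v of λ).

  λ = -5: largest Jordan block has size 1, contributing (x + 5)
  λ = -2: largest Jordan block has size 2, contributing (x + 2)^2

So m_A(x) = (x + 2)^2*(x + 5) = x^3 + 9*x^2 + 24*x + 20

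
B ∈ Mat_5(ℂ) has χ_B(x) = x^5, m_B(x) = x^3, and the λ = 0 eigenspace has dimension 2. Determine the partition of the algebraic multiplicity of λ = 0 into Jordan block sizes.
Block sizes for λ = 0: [3, 2]

Step 1 — from the characteristic polynomial, algebraic multiplicity of λ = 0 is 5. From dim ker(B − (0)·I) = 2, there are exactly 2 Jordan blocks for λ = 0.
Step 2 — from the minimal polynomial, the factor (x − 0)^3 tells us the largest block for λ = 0 has size 3.
Step 3 — with total size 5, 2 blocks, and largest block 3, the block sizes (in nonincreasing order) are [3, 2].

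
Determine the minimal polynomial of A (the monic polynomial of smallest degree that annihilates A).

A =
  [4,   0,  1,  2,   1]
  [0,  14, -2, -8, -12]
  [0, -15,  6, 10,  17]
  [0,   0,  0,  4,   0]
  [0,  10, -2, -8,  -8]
x^3 - 12*x^2 + 48*x - 64

The characteristic polynomial is χ_A(x) = (x - 4)^5, so the eigenvalues are known. The minimal polynomial is
  m_A(x) = Π_λ (x − λ)^{k_λ}
where k_λ is the size of the *largest* Jordan block for λ (equivalently, the smallest k with (A − λI)^k v = 0 for every generalised eigenvector v of λ).

  λ = 4: largest Jordan block has size 3, contributing (x − 4)^3

So m_A(x) = (x - 4)^3 = x^3 - 12*x^2 + 48*x - 64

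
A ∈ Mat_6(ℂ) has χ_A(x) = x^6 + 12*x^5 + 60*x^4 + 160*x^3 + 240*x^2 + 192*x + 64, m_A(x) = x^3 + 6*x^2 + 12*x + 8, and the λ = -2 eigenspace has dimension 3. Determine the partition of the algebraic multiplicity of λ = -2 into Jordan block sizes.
Block sizes for λ = -2: [3, 2, 1]

Step 1 — from the characteristic polynomial, algebraic multiplicity of λ = -2 is 6. From dim ker(A − (-2)·I) = 3, there are exactly 3 Jordan blocks for λ = -2.
Step 2 — from the minimal polynomial, the factor (x + 2)^3 tells us the largest block for λ = -2 has size 3.
Step 3 — with total size 6, 3 blocks, and largest block 3, the block sizes (in nonincreasing order) are [3, 2, 1].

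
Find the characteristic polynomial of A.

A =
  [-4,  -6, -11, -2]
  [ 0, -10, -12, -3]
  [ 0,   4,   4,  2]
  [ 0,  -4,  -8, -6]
x^4 + 16*x^3 + 96*x^2 + 256*x + 256

Expanding det(x·I − A) (e.g. by cofactor expansion or by noting that A is similar to its Jordan form J, which has the same characteristic polynomial as A) gives
  χ_A(x) = x^4 + 16*x^3 + 96*x^2 + 256*x + 256
which factors as (x + 4)^4. The eigenvalues (with algebraic multiplicities) are λ = -4 with multiplicity 4.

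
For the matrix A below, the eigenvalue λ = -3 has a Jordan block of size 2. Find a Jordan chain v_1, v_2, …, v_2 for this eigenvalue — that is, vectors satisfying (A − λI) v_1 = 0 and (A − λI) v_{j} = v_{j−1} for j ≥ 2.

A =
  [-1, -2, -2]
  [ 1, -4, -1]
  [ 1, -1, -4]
A Jordan chain for λ = -3 of length 2:
v_1 = (2, 1, 1)ᵀ
v_2 = (1, 0, 0)ᵀ

Let N = A − (-3)·I. We want v_2 with N^2 v_2 = 0 but N^1 v_2 ≠ 0; then v_{j-1} := N · v_j for j = 2, …, 2.

Pick v_2 = (1, 0, 0)ᵀ.
Then v_1 = N · v_2 = (2, 1, 1)ᵀ.

Sanity check: (A − (-3)·I) v_1 = (0, 0, 0)ᵀ = 0. ✓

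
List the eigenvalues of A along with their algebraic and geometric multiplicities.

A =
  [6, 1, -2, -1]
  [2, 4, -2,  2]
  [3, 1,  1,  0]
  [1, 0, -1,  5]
λ = 4: alg = 4, geom = 2

Step 1 — factor the characteristic polynomial to read off the algebraic multiplicities:
  χ_A(x) = (x - 4)^4

Step 2 — compute geometric multiplicities via the rank-nullity identity g(λ) = n − rank(A − λI):
  rank(A − (4)·I) = 2, so dim ker(A − (4)·I) = n − 2 = 2

Summary:
  λ = 4: algebraic multiplicity = 4, geometric multiplicity = 2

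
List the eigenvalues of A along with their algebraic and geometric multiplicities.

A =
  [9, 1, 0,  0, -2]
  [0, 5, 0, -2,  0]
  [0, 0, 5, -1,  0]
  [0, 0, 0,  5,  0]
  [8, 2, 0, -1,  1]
λ = 5: alg = 5, geom = 3

Step 1 — factor the characteristic polynomial to read off the algebraic multiplicities:
  χ_A(x) = (x - 5)^5

Step 2 — compute geometric multiplicities via the rank-nullity identity g(λ) = n − rank(A − λI):
  rank(A − (5)·I) = 2, so dim ker(A − (5)·I) = n − 2 = 3

Summary:
  λ = 5: algebraic multiplicity = 5, geometric multiplicity = 3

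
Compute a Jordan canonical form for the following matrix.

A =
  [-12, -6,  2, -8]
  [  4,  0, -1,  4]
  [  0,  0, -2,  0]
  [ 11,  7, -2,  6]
J_3(-2) ⊕ J_1(-2)

The characteristic polynomial is
  det(x·I − A) = x^4 + 8*x^3 + 24*x^2 + 32*x + 16 = (x + 2)^4

Eigenvalues and multiplicities (the geometric multiplicity of λ is n − rank(A − λI), which equals the number of Jordan blocks for λ):
  λ = -2: algebraic multiplicity = 4, geometric multiplicity = 2

Determining the block sizes for each eigenvalue:
  λ = -2: with am = 4 and gm = 2, the partition is not yet determined (e.g. several partitions of 4 into 2 parts exist). Let N = A − (-2)·I. Computing rank(N^1) = 2, rank(N^2) = 1, rank(N^3) = 0; the number of blocks of size ≥ j is rank(N^{j−1}) − rank(N^j), giving [2, 1, 1]. So we have 1 block(s) of size 3, 1 block(s) of size 1 → block sizes [3, 1]

Assembling the blocks gives a Jordan form
J =
  [-2,  1,  0,  0]
  [ 0, -2,  1,  0]
  [ 0,  0, -2,  0]
  [ 0,  0,  0, -2]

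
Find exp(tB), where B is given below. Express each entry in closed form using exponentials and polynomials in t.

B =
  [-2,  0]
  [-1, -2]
e^{tB} =
  [exp(-2*t), 0]
  [-t*exp(-2*t), exp(-2*t)]

Strategy: write B = P · J · P⁻¹ where J is a Jordan canonical form, so e^{tB} = P · e^{tJ} · P⁻¹, and e^{tJ} can be computed block-by-block.

B has Jordan form
J =
  [-2,  1]
  [ 0, -2]
(up to reordering of blocks).

Per-block formulas:
  For a 2×2 Jordan block J_2(-2): exp(t · J_2(-2)) = e^(-2t)·(I + t·N), where N is the 2×2 nilpotent shift.

After assembling e^{tJ} and conjugating by P, we get:

e^{tB} =
  [exp(-2*t), 0]
  [-t*exp(-2*t), exp(-2*t)]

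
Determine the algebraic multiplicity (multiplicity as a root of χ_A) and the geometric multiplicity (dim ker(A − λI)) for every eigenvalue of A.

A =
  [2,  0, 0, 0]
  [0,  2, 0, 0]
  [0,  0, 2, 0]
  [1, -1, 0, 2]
λ = 2: alg = 4, geom = 3

Step 1 — factor the characteristic polynomial to read off the algebraic multiplicities:
  χ_A(x) = (x - 2)^4

Step 2 — compute geometric multiplicities via the rank-nullity identity g(λ) = n − rank(A − λI):
  rank(A − (2)·I) = 1, so dim ker(A − (2)·I) = n − 1 = 3

Summary:
  λ = 2: algebraic multiplicity = 4, geometric multiplicity = 3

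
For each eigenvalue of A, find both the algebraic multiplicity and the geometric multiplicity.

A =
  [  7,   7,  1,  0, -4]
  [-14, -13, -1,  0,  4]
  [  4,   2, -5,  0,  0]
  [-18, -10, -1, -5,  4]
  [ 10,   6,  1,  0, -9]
λ = -5: alg = 5, geom = 3

Step 1 — factor the characteristic polynomial to read off the algebraic multiplicities:
  χ_A(x) = (x + 5)^5

Step 2 — compute geometric multiplicities via the rank-nullity identity g(λ) = n − rank(A − λI):
  rank(A − (-5)·I) = 2, so dim ker(A − (-5)·I) = n − 2 = 3

Summary:
  λ = -5: algebraic multiplicity = 5, geometric multiplicity = 3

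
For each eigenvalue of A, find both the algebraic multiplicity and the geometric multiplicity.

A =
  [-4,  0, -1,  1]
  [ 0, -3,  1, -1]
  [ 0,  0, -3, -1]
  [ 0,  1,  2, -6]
λ = -4: alg = 4, geom = 2

Step 1 — factor the characteristic polynomial to read off the algebraic multiplicities:
  χ_A(x) = (x + 4)^4

Step 2 — compute geometric multiplicities via the rank-nullity identity g(λ) = n − rank(A − λI):
  rank(A − (-4)·I) = 2, so dim ker(A − (-4)·I) = n − 2 = 2

Summary:
  λ = -4: algebraic multiplicity = 4, geometric multiplicity = 2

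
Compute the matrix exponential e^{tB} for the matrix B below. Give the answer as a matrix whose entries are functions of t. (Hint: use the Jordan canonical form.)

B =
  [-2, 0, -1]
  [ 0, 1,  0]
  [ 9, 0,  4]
e^{tB} =
  [-3*t*exp(t) + exp(t), 0, -t*exp(t)]
  [0, exp(t), 0]
  [9*t*exp(t), 0, 3*t*exp(t) + exp(t)]

Strategy: write B = P · J · P⁻¹ where J is a Jordan canonical form, so e^{tB} = P · e^{tJ} · P⁻¹, and e^{tJ} can be computed block-by-block.

B has Jordan form
J =
  [1, 1, 0]
  [0, 1, 0]
  [0, 0, 1]
(up to reordering of blocks).

Per-block formulas:
  For a 2×2 Jordan block J_2(1): exp(t · J_2(1)) = e^(1t)·(I + t·N), where N is the 2×2 nilpotent shift.
  For a 1×1 block at λ = 1: exp(t · [1]) = [e^(1t)].

After assembling e^{tJ} and conjugating by P, we get:

e^{tB} =
  [-3*t*exp(t) + exp(t), 0, -t*exp(t)]
  [0, exp(t), 0]
  [9*t*exp(t), 0, 3*t*exp(t) + exp(t)]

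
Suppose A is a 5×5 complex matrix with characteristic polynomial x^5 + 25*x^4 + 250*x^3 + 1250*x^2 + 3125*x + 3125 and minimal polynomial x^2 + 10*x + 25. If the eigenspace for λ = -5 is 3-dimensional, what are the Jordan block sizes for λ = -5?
Block sizes for λ = -5: [2, 2, 1]

Step 1 — from the characteristic polynomial, algebraic multiplicity of λ = -5 is 5. From dim ker(A − (-5)·I) = 3, there are exactly 3 Jordan blocks for λ = -5.
Step 2 — from the minimal polynomial, the factor (x + 5)^2 tells us the largest block for λ = -5 has size 2.
Step 3 — with total size 5, 3 blocks, and largest block 2, the block sizes (in nonincreasing order) are [2, 2, 1].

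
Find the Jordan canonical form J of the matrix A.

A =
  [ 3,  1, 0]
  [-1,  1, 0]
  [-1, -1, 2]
J_2(2) ⊕ J_1(2)

The characteristic polynomial is
  det(x·I − A) = x^3 - 6*x^2 + 12*x - 8 = (x - 2)^3

Eigenvalues and multiplicities (the geometric multiplicity of λ is n − rank(A − λI), which equals the number of Jordan blocks for λ):
  λ = 2: algebraic multiplicity = 3, geometric multiplicity = 2

Determining the block sizes for each eigenvalue:
  λ = 2: 2 blocks summing to 3 forces exactly one block of size 2 and the rest size 1 → block sizes [2, 1]

Assembling the blocks gives a Jordan form
J =
  [2, 1, 0]
  [0, 2, 0]
  [0, 0, 2]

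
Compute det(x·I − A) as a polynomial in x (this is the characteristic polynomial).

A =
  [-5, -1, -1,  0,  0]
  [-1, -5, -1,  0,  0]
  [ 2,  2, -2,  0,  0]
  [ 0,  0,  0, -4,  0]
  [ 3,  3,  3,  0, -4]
x^5 + 20*x^4 + 160*x^3 + 640*x^2 + 1280*x + 1024

Expanding det(x·I − A) (e.g. by cofactor expansion or by noting that A is similar to its Jordan form J, which has the same characteristic polynomial as A) gives
  χ_A(x) = x^5 + 20*x^4 + 160*x^3 + 640*x^2 + 1280*x + 1024
which factors as (x + 4)^5. The eigenvalues (with algebraic multiplicities) are λ = -4 with multiplicity 5.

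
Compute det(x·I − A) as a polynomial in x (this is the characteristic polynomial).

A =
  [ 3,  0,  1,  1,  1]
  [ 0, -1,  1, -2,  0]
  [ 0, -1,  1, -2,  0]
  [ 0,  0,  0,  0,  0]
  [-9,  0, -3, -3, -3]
x^5

Expanding det(x·I − A) (e.g. by cofactor expansion or by noting that A is similar to its Jordan form J, which has the same characteristic polynomial as A) gives
  χ_A(x) = x^5
which factors as x^5. The eigenvalues (with algebraic multiplicities) are λ = 0 with multiplicity 5.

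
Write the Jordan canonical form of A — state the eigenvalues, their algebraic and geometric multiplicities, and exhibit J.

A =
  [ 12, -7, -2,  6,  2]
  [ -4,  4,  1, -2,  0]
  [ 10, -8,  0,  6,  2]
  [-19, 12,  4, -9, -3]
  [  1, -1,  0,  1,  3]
J_3(2) ⊕ J_2(2)

The characteristic polynomial is
  det(x·I − A) = x^5 - 10*x^4 + 40*x^3 - 80*x^2 + 80*x - 32 = (x - 2)^5

Eigenvalues and multiplicities (the geometric multiplicity of λ is n − rank(A − λI), which equals the number of Jordan blocks for λ):
  λ = 2: algebraic multiplicity = 5, geometric multiplicity = 2

Determining the block sizes for each eigenvalue:
  λ = 2: with am = 5 and gm = 2, the partition is not yet determined (e.g. several partitions of 5 into 2 parts exist). Let N = A − (2)·I. Computing rank(N^1) = 3, rank(N^2) = 1, rank(N^3) = 0; the number of blocks of size ≥ j is rank(N^{j−1}) − rank(N^j), giving [2, 2, 1]. So we have 1 block(s) of size 3, 1 block(s) of size 2 → block sizes [3, 2]

Assembling the blocks gives a Jordan form
J =
  [2, 1, 0, 0, 0]
  [0, 2, 1, 0, 0]
  [0, 0, 2, 0, 0]
  [0, 0, 0, 2, 1]
  [0, 0, 0, 0, 2]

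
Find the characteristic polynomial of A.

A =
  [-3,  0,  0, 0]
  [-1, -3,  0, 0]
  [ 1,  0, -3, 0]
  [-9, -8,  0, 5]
x^4 + 4*x^3 - 18*x^2 - 108*x - 135

Expanding det(x·I − A) (e.g. by cofactor expansion or by noting that A is similar to its Jordan form J, which has the same characteristic polynomial as A) gives
  χ_A(x) = x^4 + 4*x^3 - 18*x^2 - 108*x - 135
which factors as (x - 5)*(x + 3)^3. The eigenvalues (with algebraic multiplicities) are λ = -3 with multiplicity 3, λ = 5 with multiplicity 1.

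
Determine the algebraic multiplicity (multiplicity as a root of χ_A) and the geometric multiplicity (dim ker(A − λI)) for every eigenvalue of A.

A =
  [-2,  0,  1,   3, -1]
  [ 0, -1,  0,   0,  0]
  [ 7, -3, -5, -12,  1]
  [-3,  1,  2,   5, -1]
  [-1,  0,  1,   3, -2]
λ = -1: alg = 5, geom = 3

Step 1 — factor the characteristic polynomial to read off the algebraic multiplicities:
  χ_A(x) = (x + 1)^5

Step 2 — compute geometric multiplicities via the rank-nullity identity g(λ) = n − rank(A − λI):
  rank(A − (-1)·I) = 2, so dim ker(A − (-1)·I) = n − 2 = 3

Summary:
  λ = -1: algebraic multiplicity = 5, geometric multiplicity = 3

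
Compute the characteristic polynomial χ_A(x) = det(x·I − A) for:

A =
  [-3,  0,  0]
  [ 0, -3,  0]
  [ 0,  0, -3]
x^3 + 9*x^2 + 27*x + 27

Expanding det(x·I − A) (e.g. by cofactor expansion or by noting that A is similar to its Jordan form J, which has the same characteristic polynomial as A) gives
  χ_A(x) = x^3 + 9*x^2 + 27*x + 27
which factors as (x + 3)^3. The eigenvalues (with algebraic multiplicities) are λ = -3 with multiplicity 3.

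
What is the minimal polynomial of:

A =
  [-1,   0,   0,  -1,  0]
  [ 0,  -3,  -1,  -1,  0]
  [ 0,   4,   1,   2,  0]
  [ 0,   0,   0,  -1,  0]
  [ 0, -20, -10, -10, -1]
x^2 + 2*x + 1

The characteristic polynomial is χ_A(x) = (x + 1)^5, so the eigenvalues are known. The minimal polynomial is
  m_A(x) = Π_λ (x − λ)^{k_λ}
where k_λ is the size of the *largest* Jordan block for λ (equivalently, the smallest k with (A − λI)^k v = 0 for every generalised eigenvector v of λ).

  λ = -1: largest Jordan block has size 2, contributing (x + 1)^2

So m_A(x) = (x + 1)^2 = x^2 + 2*x + 1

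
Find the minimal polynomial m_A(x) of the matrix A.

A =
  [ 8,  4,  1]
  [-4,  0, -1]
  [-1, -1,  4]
x^3 - 12*x^2 + 48*x - 64

The characteristic polynomial is χ_A(x) = (x - 4)^3, so the eigenvalues are known. The minimal polynomial is
  m_A(x) = Π_λ (x − λ)^{k_λ}
where k_λ is the size of the *largest* Jordan block for λ (equivalently, the smallest k with (A − λI)^k v = 0 for every generalised eigenvector v of λ).

  λ = 4: largest Jordan block has size 3, contributing (x − 4)^3

So m_A(x) = (x - 4)^3 = x^3 - 12*x^2 + 48*x - 64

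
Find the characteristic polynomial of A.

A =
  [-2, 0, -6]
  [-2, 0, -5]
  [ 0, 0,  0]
x^3 + 2*x^2

Expanding det(x·I − A) (e.g. by cofactor expansion or by noting that A is similar to its Jordan form J, which has the same characteristic polynomial as A) gives
  χ_A(x) = x^3 + 2*x^2
which factors as x^2*(x + 2). The eigenvalues (with algebraic multiplicities) are λ = -2 with multiplicity 1, λ = 0 with multiplicity 2.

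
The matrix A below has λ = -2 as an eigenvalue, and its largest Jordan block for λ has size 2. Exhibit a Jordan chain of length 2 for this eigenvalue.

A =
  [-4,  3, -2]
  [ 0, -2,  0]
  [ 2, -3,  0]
A Jordan chain for λ = -2 of length 2:
v_1 = (-2, 0, 2)ᵀ
v_2 = (1, 0, 0)ᵀ

Let N = A − (-2)·I. We want v_2 with N^2 v_2 = 0 but N^1 v_2 ≠ 0; then v_{j-1} := N · v_j for j = 2, …, 2.

Pick v_2 = (1, 0, 0)ᵀ.
Then v_1 = N · v_2 = (-2, 0, 2)ᵀ.

Sanity check: (A − (-2)·I) v_1 = (0, 0, 0)ᵀ = 0. ✓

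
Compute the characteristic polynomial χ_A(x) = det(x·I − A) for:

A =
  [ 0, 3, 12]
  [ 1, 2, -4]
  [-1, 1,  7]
x^3 - 9*x^2 + 27*x - 27

Expanding det(x·I − A) (e.g. by cofactor expansion or by noting that A is similar to its Jordan form J, which has the same characteristic polynomial as A) gives
  χ_A(x) = x^3 - 9*x^2 + 27*x - 27
which factors as (x - 3)^3. The eigenvalues (with algebraic multiplicities) are λ = 3 with multiplicity 3.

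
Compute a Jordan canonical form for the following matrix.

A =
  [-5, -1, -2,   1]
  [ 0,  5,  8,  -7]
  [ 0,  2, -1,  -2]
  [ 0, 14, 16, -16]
J_2(-5) ⊕ J_1(-5) ⊕ J_1(-2)

The characteristic polynomial is
  det(x·I − A) = x^4 + 17*x^3 + 105*x^2 + 275*x + 250 = (x + 2)*(x + 5)^3

Eigenvalues and multiplicities (the geometric multiplicity of λ is n − rank(A − λI), which equals the number of Jordan blocks for λ):
  λ = -5: algebraic multiplicity = 3, geometric multiplicity = 2
  λ = -2: algebraic multiplicity = 1, geometric multiplicity = 1

Determining the block sizes for each eigenvalue:
  λ = -5: 2 blocks summing to 3 forces exactly one block of size 2 and the rest size 1 → block sizes [2, 1]
  λ = -2: one block (gm = 1), so the single block has size am = 1 → block sizes [1]

Assembling the blocks gives a Jordan form
J =
  [-5,  1,  0,  0]
  [ 0, -5,  0,  0]
  [ 0,  0, -5,  0]
  [ 0,  0,  0, -2]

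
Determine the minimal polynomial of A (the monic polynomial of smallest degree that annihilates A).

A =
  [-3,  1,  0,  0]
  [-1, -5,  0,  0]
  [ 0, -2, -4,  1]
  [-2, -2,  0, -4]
x^2 + 8*x + 16

The characteristic polynomial is χ_A(x) = (x + 4)^4, so the eigenvalues are known. The minimal polynomial is
  m_A(x) = Π_λ (x − λ)^{k_λ}
where k_λ is the size of the *largest* Jordan block for λ (equivalently, the smallest k with (A − λI)^k v = 0 for every generalised eigenvector v of λ).

  λ = -4: largest Jordan block has size 2, contributing (x + 4)^2

So m_A(x) = (x + 4)^2 = x^2 + 8*x + 16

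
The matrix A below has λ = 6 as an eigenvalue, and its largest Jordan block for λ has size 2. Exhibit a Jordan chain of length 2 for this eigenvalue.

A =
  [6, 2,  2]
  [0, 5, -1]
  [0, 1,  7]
A Jordan chain for λ = 6 of length 2:
v_1 = (2, -1, 1)ᵀ
v_2 = (0, 1, 0)ᵀ

Let N = A − (6)·I. We want v_2 with N^2 v_2 = 0 but N^1 v_2 ≠ 0; then v_{j-1} := N · v_j for j = 2, …, 2.

Pick v_2 = (0, 1, 0)ᵀ.
Then v_1 = N · v_2 = (2, -1, 1)ᵀ.

Sanity check: (A − (6)·I) v_1 = (0, 0, 0)ᵀ = 0. ✓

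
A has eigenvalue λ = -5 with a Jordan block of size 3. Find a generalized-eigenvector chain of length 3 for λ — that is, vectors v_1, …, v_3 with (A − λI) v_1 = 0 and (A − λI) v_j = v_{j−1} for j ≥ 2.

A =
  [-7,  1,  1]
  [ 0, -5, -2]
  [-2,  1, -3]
A Jordan chain for λ = -5 of length 3:
v_1 = (2, 4, 0)ᵀ
v_2 = (-2, 0, -2)ᵀ
v_3 = (1, 0, 0)ᵀ

Let N = A − (-5)·I. We want v_3 with N^3 v_3 = 0 but N^2 v_3 ≠ 0; then v_{j-1} := N · v_j for j = 3, …, 2.

Pick v_3 = (1, 0, 0)ᵀ.
Then v_2 = N · v_3 = (-2, 0, -2)ᵀ.
Then v_1 = N · v_2 = (2, 4, 0)ᵀ.

Sanity check: (A − (-5)·I) v_1 = (0, 0, 0)ᵀ = 0. ✓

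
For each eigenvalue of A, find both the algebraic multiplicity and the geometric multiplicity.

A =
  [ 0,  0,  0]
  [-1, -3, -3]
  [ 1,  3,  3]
λ = 0: alg = 3, geom = 2

Step 1 — factor the characteristic polynomial to read off the algebraic multiplicities:
  χ_A(x) = x^3

Step 2 — compute geometric multiplicities via the rank-nullity identity g(λ) = n − rank(A − λI):
  rank(A − (0)·I) = 1, so dim ker(A − (0)·I) = n − 1 = 2

Summary:
  λ = 0: algebraic multiplicity = 3, geometric multiplicity = 2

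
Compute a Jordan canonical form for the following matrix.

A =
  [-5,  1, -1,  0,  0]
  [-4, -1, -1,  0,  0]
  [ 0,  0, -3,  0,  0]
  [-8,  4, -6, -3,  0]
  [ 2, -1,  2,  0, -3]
J_3(-3) ⊕ J_1(-3) ⊕ J_1(-3)

The characteristic polynomial is
  det(x·I − A) = x^5 + 15*x^4 + 90*x^3 + 270*x^2 + 405*x + 243 = (x + 3)^5

Eigenvalues and multiplicities (the geometric multiplicity of λ is n − rank(A − λI), which equals the number of Jordan blocks for λ):
  λ = -3: algebraic multiplicity = 5, geometric multiplicity = 3

Determining the block sizes for each eigenvalue:
  λ = -3: with am = 5 and gm = 3, the partition is not yet determined (e.g. several partitions of 5 into 3 parts exist). Let N = A − (-3)·I. Computing rank(N^1) = 2, rank(N^2) = 1, rank(N^3) = 0; the number of blocks of size ≥ j is rank(N^{j−1}) − rank(N^j), giving [3, 1, 1]. So we have 1 block(s) of size 3, 2 block(s) of size 1 → block sizes [3, 1, 1]

Assembling the blocks gives a Jordan form
J =
  [-3,  1,  0,  0,  0]
  [ 0, -3,  1,  0,  0]
  [ 0,  0, -3,  0,  0]
  [ 0,  0,  0, -3,  0]
  [ 0,  0,  0,  0, -3]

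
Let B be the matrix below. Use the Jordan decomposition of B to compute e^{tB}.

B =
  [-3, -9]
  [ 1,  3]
e^{tB} =
  [1 - 3*t, -9*t]
  [t, 3*t + 1]

Strategy: write B = P · J · P⁻¹ where J is a Jordan canonical form, so e^{tB} = P · e^{tJ} · P⁻¹, and e^{tJ} can be computed block-by-block.

B has Jordan form
J =
  [0, 1]
  [0, 0]
(up to reordering of blocks).

Per-block formulas:
  For a 2×2 Jordan block J_2(0): exp(t · J_2(0)) = e^(0t)·(I + t·N), where N is the 2×2 nilpotent shift.

After assembling e^{tJ} and conjugating by P, we get:

e^{tB} =
  [1 - 3*t, -9*t]
  [t, 3*t + 1]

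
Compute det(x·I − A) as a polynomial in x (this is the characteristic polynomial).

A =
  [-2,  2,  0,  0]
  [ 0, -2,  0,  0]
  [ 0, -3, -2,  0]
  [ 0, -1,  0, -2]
x^4 + 8*x^3 + 24*x^2 + 32*x + 16

Expanding det(x·I − A) (e.g. by cofactor expansion or by noting that A is similar to its Jordan form J, which has the same characteristic polynomial as A) gives
  χ_A(x) = x^4 + 8*x^3 + 24*x^2 + 32*x + 16
which factors as (x + 2)^4. The eigenvalues (with algebraic multiplicities) are λ = -2 with multiplicity 4.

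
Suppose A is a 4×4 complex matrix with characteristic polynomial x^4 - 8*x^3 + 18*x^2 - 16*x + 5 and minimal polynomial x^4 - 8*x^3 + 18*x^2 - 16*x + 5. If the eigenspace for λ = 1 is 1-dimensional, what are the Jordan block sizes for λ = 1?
Block sizes for λ = 1: [3]

Step 1 — from the characteristic polynomial, algebraic multiplicity of λ = 1 is 3. From dim ker(A − (1)·I) = 1, there are exactly 1 Jordan blocks for λ = 1.
Step 2 — from the minimal polynomial, the factor (x − 1)^3 tells us the largest block for λ = 1 has size 3.
Step 3 — with total size 3, 1 blocks, and largest block 3, the block sizes (in nonincreasing order) are [3].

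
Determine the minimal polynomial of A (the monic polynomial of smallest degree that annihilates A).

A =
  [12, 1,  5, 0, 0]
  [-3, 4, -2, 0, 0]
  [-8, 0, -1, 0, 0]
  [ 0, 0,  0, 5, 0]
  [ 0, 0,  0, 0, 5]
x^3 - 15*x^2 + 75*x - 125

The characteristic polynomial is χ_A(x) = (x - 5)^5, so the eigenvalues are known. The minimal polynomial is
  m_A(x) = Π_λ (x − λ)^{k_λ}
where k_λ is the size of the *largest* Jordan block for λ (equivalently, the smallest k with (A − λI)^k v = 0 for every generalised eigenvector v of λ).

  λ = 5: largest Jordan block has size 3, contributing (x − 5)^3

So m_A(x) = (x - 5)^3 = x^3 - 15*x^2 + 75*x - 125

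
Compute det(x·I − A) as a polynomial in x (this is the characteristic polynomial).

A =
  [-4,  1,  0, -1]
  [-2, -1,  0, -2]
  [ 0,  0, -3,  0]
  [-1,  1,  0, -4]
x^4 + 12*x^3 + 54*x^2 + 108*x + 81

Expanding det(x·I − A) (e.g. by cofactor expansion or by noting that A is similar to its Jordan form J, which has the same characteristic polynomial as A) gives
  χ_A(x) = x^4 + 12*x^3 + 54*x^2 + 108*x + 81
which factors as (x + 3)^4. The eigenvalues (with algebraic multiplicities) are λ = -3 with multiplicity 4.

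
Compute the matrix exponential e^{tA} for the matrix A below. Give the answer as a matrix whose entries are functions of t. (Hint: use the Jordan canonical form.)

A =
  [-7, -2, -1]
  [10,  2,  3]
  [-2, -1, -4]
e^{tA} =
  [-t^2*exp(-3*t) - 4*t*exp(-3*t) + exp(-3*t), -t^2*exp(-3*t)/2 - 2*t*exp(-3*t), -t^2*exp(-3*t)/2 - t*exp(-3*t)]
  [2*t^2*exp(-3*t) + 10*t*exp(-3*t), t^2*exp(-3*t) + 5*t*exp(-3*t) + exp(-3*t), t^2*exp(-3*t) + 3*t*exp(-3*t)]
  [-2*t*exp(-3*t), -t*exp(-3*t), -t*exp(-3*t) + exp(-3*t)]

Strategy: write A = P · J · P⁻¹ where J is a Jordan canonical form, so e^{tA} = P · e^{tJ} · P⁻¹, and e^{tJ} can be computed block-by-block.

A has Jordan form
J =
  [-3,  1,  0]
  [ 0, -3,  1]
  [ 0,  0, -3]
(up to reordering of blocks).

Per-block formulas:
  For a 3×3 Jordan block J_3(-3): exp(t · J_3(-3)) = e^(-3t)·(I + t·N + (t^2/2)·N^2), where N is the 3×3 nilpotent shift.

After assembling e^{tJ} and conjugating by P, we get:

e^{tA} =
  [-t^2*exp(-3*t) - 4*t*exp(-3*t) + exp(-3*t), -t^2*exp(-3*t)/2 - 2*t*exp(-3*t), -t^2*exp(-3*t)/2 - t*exp(-3*t)]
  [2*t^2*exp(-3*t) + 10*t*exp(-3*t), t^2*exp(-3*t) + 5*t*exp(-3*t) + exp(-3*t), t^2*exp(-3*t) + 3*t*exp(-3*t)]
  [-2*t*exp(-3*t), -t*exp(-3*t), -t*exp(-3*t) + exp(-3*t)]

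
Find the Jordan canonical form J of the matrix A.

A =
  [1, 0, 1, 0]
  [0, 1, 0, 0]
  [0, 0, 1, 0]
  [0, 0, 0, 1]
J_2(1) ⊕ J_1(1) ⊕ J_1(1)

The characteristic polynomial is
  det(x·I − A) = x^4 - 4*x^3 + 6*x^2 - 4*x + 1 = (x - 1)^4

Eigenvalues and multiplicities (the geometric multiplicity of λ is n − rank(A − λI), which equals the number of Jordan blocks for λ):
  λ = 1: algebraic multiplicity = 4, geometric multiplicity = 3

Determining the block sizes for each eigenvalue:
  λ = 1: 3 blocks summing to 4 forces exactly one block of size 2 and the rest size 1 → block sizes [2, 1, 1]

Assembling the blocks gives a Jordan form
J =
  [1, 1, 0, 0]
  [0, 1, 0, 0]
  [0, 0, 1, 0]
  [0, 0, 0, 1]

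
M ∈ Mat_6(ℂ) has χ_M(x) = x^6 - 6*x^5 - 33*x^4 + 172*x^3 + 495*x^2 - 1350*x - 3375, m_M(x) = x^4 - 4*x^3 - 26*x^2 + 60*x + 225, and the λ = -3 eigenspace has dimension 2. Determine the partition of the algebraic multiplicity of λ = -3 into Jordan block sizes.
Block sizes for λ = -3: [2, 1]

Step 1 — from the characteristic polynomial, algebraic multiplicity of λ = -3 is 3. From dim ker(M − (-3)·I) = 2, there are exactly 2 Jordan blocks for λ = -3.
Step 2 — from the minimal polynomial, the factor (x + 3)^2 tells us the largest block for λ = -3 has size 2.
Step 3 — with total size 3, 2 blocks, and largest block 2, the block sizes (in nonincreasing order) are [2, 1].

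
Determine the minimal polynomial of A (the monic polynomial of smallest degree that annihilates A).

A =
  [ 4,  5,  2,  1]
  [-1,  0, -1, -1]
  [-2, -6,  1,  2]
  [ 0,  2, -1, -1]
x^2 - 2*x + 1

The characteristic polynomial is χ_A(x) = (x - 1)^4, so the eigenvalues are known. The minimal polynomial is
  m_A(x) = Π_λ (x − λ)^{k_λ}
where k_λ is the size of the *largest* Jordan block for λ (equivalently, the smallest k with (A − λI)^k v = 0 for every generalised eigenvector v of λ).

  λ = 1: largest Jordan block has size 2, contributing (x − 1)^2

So m_A(x) = (x - 1)^2 = x^2 - 2*x + 1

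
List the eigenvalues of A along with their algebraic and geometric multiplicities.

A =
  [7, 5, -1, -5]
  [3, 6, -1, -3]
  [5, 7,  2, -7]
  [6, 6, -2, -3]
λ = 3: alg = 4, geom = 2

Step 1 — factor the characteristic polynomial to read off the algebraic multiplicities:
  χ_A(x) = (x - 3)^4

Step 2 — compute geometric multiplicities via the rank-nullity identity g(λ) = n − rank(A − λI):
  rank(A − (3)·I) = 2, so dim ker(A − (3)·I) = n − 2 = 2

Summary:
  λ = 3: algebraic multiplicity = 4, geometric multiplicity = 2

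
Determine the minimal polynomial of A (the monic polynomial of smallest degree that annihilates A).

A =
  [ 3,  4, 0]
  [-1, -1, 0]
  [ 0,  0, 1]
x^2 - 2*x + 1

The characteristic polynomial is χ_A(x) = (x - 1)^3, so the eigenvalues are known. The minimal polynomial is
  m_A(x) = Π_λ (x − λ)^{k_λ}
where k_λ is the size of the *largest* Jordan block for λ (equivalently, the smallest k with (A − λI)^k v = 0 for every generalised eigenvector v of λ).

  λ = 1: largest Jordan block has size 2, contributing (x − 1)^2

So m_A(x) = (x - 1)^2 = x^2 - 2*x + 1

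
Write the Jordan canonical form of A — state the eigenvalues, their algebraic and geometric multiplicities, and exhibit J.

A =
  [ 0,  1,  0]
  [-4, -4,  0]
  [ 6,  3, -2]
J_2(-2) ⊕ J_1(-2)

The characteristic polynomial is
  det(x·I − A) = x^3 + 6*x^2 + 12*x + 8 = (x + 2)^3

Eigenvalues and multiplicities (the geometric multiplicity of λ is n − rank(A − λI), which equals the number of Jordan blocks for λ):
  λ = -2: algebraic multiplicity = 3, geometric multiplicity = 2

Determining the block sizes for each eigenvalue:
  λ = -2: 2 blocks summing to 3 forces exactly one block of size 2 and the rest size 1 → block sizes [2, 1]

Assembling the blocks gives a Jordan form
J =
  [-2,  1,  0]
  [ 0, -2,  0]
  [ 0,  0, -2]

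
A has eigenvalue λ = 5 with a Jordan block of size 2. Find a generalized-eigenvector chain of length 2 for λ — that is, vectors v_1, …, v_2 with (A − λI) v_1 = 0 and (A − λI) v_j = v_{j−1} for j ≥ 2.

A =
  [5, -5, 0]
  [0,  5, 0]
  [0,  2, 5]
A Jordan chain for λ = 5 of length 2:
v_1 = (-5, 0, 2)ᵀ
v_2 = (0, 1, 0)ᵀ

Let N = A − (5)·I. We want v_2 with N^2 v_2 = 0 but N^1 v_2 ≠ 0; then v_{j-1} := N · v_j for j = 2, …, 2.

Pick v_2 = (0, 1, 0)ᵀ.
Then v_1 = N · v_2 = (-5, 0, 2)ᵀ.

Sanity check: (A − (5)·I) v_1 = (0, 0, 0)ᵀ = 0. ✓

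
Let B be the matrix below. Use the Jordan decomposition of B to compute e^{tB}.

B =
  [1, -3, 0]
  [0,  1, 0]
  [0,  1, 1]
e^{tB} =
  [exp(t), -3*t*exp(t), 0]
  [0, exp(t), 0]
  [0, t*exp(t), exp(t)]

Strategy: write B = P · J · P⁻¹ where J is a Jordan canonical form, so e^{tB} = P · e^{tJ} · P⁻¹, and e^{tJ} can be computed block-by-block.

B has Jordan form
J =
  [1, 1, 0]
  [0, 1, 0]
  [0, 0, 1]
(up to reordering of blocks).

Per-block formulas:
  For a 1×1 block at λ = 1: exp(t · [1]) = [e^(1t)].
  For a 2×2 Jordan block J_2(1): exp(t · J_2(1)) = e^(1t)·(I + t·N), where N is the 2×2 nilpotent shift.

After assembling e^{tJ} and conjugating by P, we get:

e^{tB} =
  [exp(t), -3*t*exp(t), 0]
  [0, exp(t), 0]
  [0, t*exp(t), exp(t)]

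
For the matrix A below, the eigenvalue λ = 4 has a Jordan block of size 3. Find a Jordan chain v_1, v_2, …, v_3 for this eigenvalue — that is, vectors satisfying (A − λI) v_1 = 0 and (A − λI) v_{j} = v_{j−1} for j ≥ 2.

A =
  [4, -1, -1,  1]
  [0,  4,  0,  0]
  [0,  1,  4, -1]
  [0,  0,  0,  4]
A Jordan chain for λ = 4 of length 3:
v_1 = (-1, 0, 0, 0)ᵀ
v_2 = (-1, 0, 1, 0)ᵀ
v_3 = (0, 1, 0, 0)ᵀ

Let N = A − (4)·I. We want v_3 with N^3 v_3 = 0 but N^2 v_3 ≠ 0; then v_{j-1} := N · v_j for j = 3, …, 2.

Pick v_3 = (0, 1, 0, 0)ᵀ.
Then v_2 = N · v_3 = (-1, 0, 1, 0)ᵀ.
Then v_1 = N · v_2 = (-1, 0, 0, 0)ᵀ.

Sanity check: (A − (4)·I) v_1 = (0, 0, 0, 0)ᵀ = 0. ✓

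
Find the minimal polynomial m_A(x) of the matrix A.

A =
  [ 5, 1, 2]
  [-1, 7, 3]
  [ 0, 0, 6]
x^3 - 18*x^2 + 108*x - 216

The characteristic polynomial is χ_A(x) = (x - 6)^3, so the eigenvalues are known. The minimal polynomial is
  m_A(x) = Π_λ (x − λ)^{k_λ}
where k_λ is the size of the *largest* Jordan block for λ (equivalently, the smallest k with (A − λI)^k v = 0 for every generalised eigenvector v of λ).

  λ = 6: largest Jordan block has size 3, contributing (x − 6)^3

So m_A(x) = (x - 6)^3 = x^3 - 18*x^2 + 108*x - 216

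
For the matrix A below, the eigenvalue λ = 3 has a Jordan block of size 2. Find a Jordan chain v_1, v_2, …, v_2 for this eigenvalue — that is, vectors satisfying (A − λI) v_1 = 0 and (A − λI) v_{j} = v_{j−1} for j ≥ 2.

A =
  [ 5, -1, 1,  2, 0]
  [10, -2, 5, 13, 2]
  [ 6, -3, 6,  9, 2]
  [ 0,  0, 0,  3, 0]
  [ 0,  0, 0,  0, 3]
A Jordan chain for λ = 3 of length 2:
v_1 = (2, 10, 6, 0, 0)ᵀ
v_2 = (1, 0, 0, 0, 0)ᵀ

Let N = A − (3)·I. We want v_2 with N^2 v_2 = 0 but N^1 v_2 ≠ 0; then v_{j-1} := N · v_j for j = 2, …, 2.

Pick v_2 = (1, 0, 0, 0, 0)ᵀ.
Then v_1 = N · v_2 = (2, 10, 6, 0, 0)ᵀ.

Sanity check: (A − (3)·I) v_1 = (0, 0, 0, 0, 0)ᵀ = 0. ✓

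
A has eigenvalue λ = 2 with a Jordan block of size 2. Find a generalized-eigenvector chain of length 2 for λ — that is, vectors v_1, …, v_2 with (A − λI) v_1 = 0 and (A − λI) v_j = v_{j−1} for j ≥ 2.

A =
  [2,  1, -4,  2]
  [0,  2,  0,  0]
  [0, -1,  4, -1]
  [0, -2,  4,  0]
A Jordan chain for λ = 2 of length 2:
v_1 = (1, 0, -1, -2)ᵀ
v_2 = (0, 1, 0, 0)ᵀ

Let N = A − (2)·I. We want v_2 with N^2 v_2 = 0 but N^1 v_2 ≠ 0; then v_{j-1} := N · v_j for j = 2, …, 2.

Pick v_2 = (0, 1, 0, 0)ᵀ.
Then v_1 = N · v_2 = (1, 0, -1, -2)ᵀ.

Sanity check: (A − (2)·I) v_1 = (0, 0, 0, 0)ᵀ = 0. ✓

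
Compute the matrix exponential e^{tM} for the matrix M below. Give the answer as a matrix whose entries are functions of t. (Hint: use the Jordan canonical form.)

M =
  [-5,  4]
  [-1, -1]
e^{tM} =
  [-2*t*exp(-3*t) + exp(-3*t), 4*t*exp(-3*t)]
  [-t*exp(-3*t), 2*t*exp(-3*t) + exp(-3*t)]

Strategy: write M = P · J · P⁻¹ where J is a Jordan canonical form, so e^{tM} = P · e^{tJ} · P⁻¹, and e^{tJ} can be computed block-by-block.

M has Jordan form
J =
  [-3,  1]
  [ 0, -3]
(up to reordering of blocks).

Per-block formulas:
  For a 2×2 Jordan block J_2(-3): exp(t · J_2(-3)) = e^(-3t)·(I + t·N), where N is the 2×2 nilpotent shift.

After assembling e^{tJ} and conjugating by P, we get:

e^{tM} =
  [-2*t*exp(-3*t) + exp(-3*t), 4*t*exp(-3*t)]
  [-t*exp(-3*t), 2*t*exp(-3*t) + exp(-3*t)]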